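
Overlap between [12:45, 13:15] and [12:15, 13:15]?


Meeting A: 765-795 (in minutes from midnight)
Meeting B: 735-795
Overlap start = max(765, 735) = 765
Overlap end = min(795, 795) = 795
Overlap = max(0, 795 - 765) = 30 min

30 minutes


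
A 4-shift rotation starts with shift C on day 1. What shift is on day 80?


Shift B

Shifts: A, B, C, D
Start: C (index 2)
Day 80: (2 + 80 - 1) mod 4
= 81 mod 4
= 1
Index 1 → shift B


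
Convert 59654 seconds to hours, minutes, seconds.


Hours: 59654 ÷ 3600 = 16 remainder 2054
Minutes: 2054 ÷ 60 = 34 remainder 14
Seconds: 14

16h 34m 14s


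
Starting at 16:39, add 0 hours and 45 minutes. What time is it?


17:24

Start: 999 minutes from midnight
Add: 45 minutes
Total: 1044 minutes
Hours: 1044 ÷ 60 = 17 remainder 24


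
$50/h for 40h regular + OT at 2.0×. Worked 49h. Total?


Regular: 40h × $50 = $2000.00
Overtime: 49 - 40 = 9h
OT pay: 9h × $50 × 2.0 = $900.00
Total = $2000.00 + $900.00 = $2900.00

$2900.00


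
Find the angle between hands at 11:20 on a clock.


140.0°

Hour hand = 11×30 + 20×0.5 = 340.0°
Minute hand = 20×6 = 120°
Difference = |340.0 - 120| = 220.0°
Since > 180°: 360 - 220.0 = 140.0°


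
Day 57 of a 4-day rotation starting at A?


Shifts: A, B, C, D
Start: A (index 0)
Day 57: (0 + 57 - 1) mod 4
= 56 mod 4
= 0
Index 0 → shift A

Shift A


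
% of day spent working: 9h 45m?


Time: 585 minutes
Day: 1440 minutes
Percentage = (585/1440) × 100 ≈ 40.6%

40.6%


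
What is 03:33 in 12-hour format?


Hour: 3
3 < 12 → AM

3:33 AM


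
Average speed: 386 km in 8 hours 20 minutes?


46.3 km/h

Distance: 386 km
Time: 8h 20m = 500 min = 500/60 = 25/3 hours
Speed = 386 ÷ (25/3) = 386 × 3 / 25 = 1158/25 ≈ 46.3 km/h


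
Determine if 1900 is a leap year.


No

Rules: divisible by 4 AND (not by 100 OR by 400)
1900 ÷ 4 = 475 exactly → divisible by 4
1900 ÷ 100 = 19 exactly → divisible by 100
1900 ÷ 400 = 4 remainder 300 → not divisible by 400
Divisible by 100 but not by 400 → not a leap year


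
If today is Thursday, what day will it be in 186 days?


Start: Thursday (index 3)
(3 + 186) mod 7
= 189 mod 7
= 0
Index 0 → Monday

Monday


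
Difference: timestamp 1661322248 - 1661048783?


273465 seconds (76.0 hours / 3.17 days)

Difference = 1661322248 - 1661048783 = 273465 seconds
In hours: 273465 / 3600 ≈ 76.0
In days: 273465 / 86400 ≈ 3.17


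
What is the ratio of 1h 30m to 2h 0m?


3:4 (0.75)

Duration 1: 90 minutes
Duration 2: 120 minutes
Ratio = 90:120
GCD = 30
Simplified = 3:4
As a decimal: 3/4 = 0.75


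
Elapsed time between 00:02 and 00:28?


0h 26m

End time in minutes: 0×60 + 28 = 28
Start time in minutes: 0×60 + 2 = 2
Difference = 28 - 2 = 26 minutes
= 0 hours 26 minutes


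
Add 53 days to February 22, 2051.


Start: February 22, 2051
Add 53 days
February 22 → March 1: 28 - 22 + 1 = 7 days (53 - 7 = 46 left)
March 1 → April 1: 31 - 1 + 1 = 31 days (46 - 31 = 15 left)
April 1 + 15 = April 16, 2051

April 16, 2051


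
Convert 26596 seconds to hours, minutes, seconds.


Hours: 26596 ÷ 3600 = 7 remainder 1396
Minutes: 1396 ÷ 60 = 23 remainder 16
Seconds: 16

7h 23m 16s


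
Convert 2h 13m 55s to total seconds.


8035 seconds

Hours: 2 × 3600 = 7200
Minutes: 13 × 60 = 780
Seconds: 55
Total = 7200 + 780 + 55 = 8035


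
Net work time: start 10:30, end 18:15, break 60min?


Total time = (18×60+15) - (10×60+30)
= 1095 - 630 = 465 min
Minus break: 465 - 60 = 405 min
= 6h 45m

6h 45m (405 minutes)


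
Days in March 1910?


Month: March (month 3)
March has 31 days

31 days


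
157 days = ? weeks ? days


Weeks: 157 ÷ 7 = 22 remainder 3

22 weeks 3 days


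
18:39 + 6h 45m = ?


01:24 (next day)

Start: 1119 minutes from midnight
Add: 405 minutes
Total: 1524 minutes
Hours: 1524 ÷ 60 = 25 remainder 24
25 ≥ 24 → 25 - 24 = 1 (next day)


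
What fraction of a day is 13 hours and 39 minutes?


Total minutes: 13×60 + 39 = 819
Day = 24×60 = 1440 minutes
Fraction = 819/1440 ≈ 0.5688
As a percentage: 819/1440 × 100 ≈ 56.88%

0.5688 (56.88%)


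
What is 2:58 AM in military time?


02:58

Input: 2:58 AM
AM hour stays: 2


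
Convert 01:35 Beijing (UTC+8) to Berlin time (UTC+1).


18:35 (previous day)

Time difference = UTC+1 - UTC+8 = -7 hours
New hour = (1 -7) mod 24
= -6 mod 24 = 18
Minutes unchanged → 18:35; -6 < 0 → previous day


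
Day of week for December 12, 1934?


Zeller's congruence:
q=12, m=12, k=34, j=19
h = (12 + ⌊13×13/5⌋ + 34 + ⌊34/4⌋ + ⌊19/4⌋ - 2×19) mod 7
= (12 + 33 + 34 + 8 + 4 - 38) mod 7
= 53 mod 7 = 4
h=4 → Wednesday

Wednesday


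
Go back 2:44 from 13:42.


Start: 822 minutes from midnight
Subtract: 164 minutes
Remaining: 822 - 164 = 658
Hours: 10, Minutes: 58

10:58


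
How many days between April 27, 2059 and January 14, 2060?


262 days

From April 27, 2059 to January 14, 2060
Rest of April 2059: 30 - 27 = 3
Full months: May 31, June 30, July 31, August 31, September 30, October 31, November 30, December 31
Days into January 2060: 14
Total = 3 + 31 + 30 + 31 + 31 + 30 + 31 + 30 + 31 + 14 = 262 days


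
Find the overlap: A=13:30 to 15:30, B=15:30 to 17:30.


0 minutes

Meeting A: 810-930 (in minutes from midnight)
Meeting B: 930-1050
Overlap start = max(810, 930) = 930
Overlap end = min(930, 1050) = 930
Overlap = max(0, 930 - 930) = 0 min


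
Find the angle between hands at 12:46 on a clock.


Hour hand (12 ≡ 0 on the dial): 0×30 + 46×0.5 = 23.0°
Minute hand = 46×6 = 276°
Difference = |23.0 - 276| = 253.0°
Since > 180°: 360 - 253.0 = 107.0°

107.0°


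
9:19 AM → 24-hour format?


09:19

Input: 9:19 AM
AM hour stays: 9


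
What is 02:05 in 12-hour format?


2:05 AM

Hour: 2
2 < 12 → AM


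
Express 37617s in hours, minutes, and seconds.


Hours: 37617 ÷ 3600 = 10 remainder 1617
Minutes: 1617 ÷ 60 = 26 remainder 57
Seconds: 57

10h 26m 57s


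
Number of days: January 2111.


31 days

Month: January (month 1)
January has 31 days


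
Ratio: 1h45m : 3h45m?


Duration 1: 105 minutes
Duration 2: 225 minutes
Ratio = 105:225
GCD = 15
Simplified = 7:15
As a decimal: 7/15 ≈ 0.47

7:15 (0.47)


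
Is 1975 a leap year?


No

Rules: divisible by 4 AND (not by 100 OR by 400)
1975 ÷ 4 = 493 remainder 3 → not divisible by 4
Not divisible by 4 → not a leap year


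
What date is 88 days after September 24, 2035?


December 21, 2035

Start: September 24, 2035
Add 88 days
September 24 → October 1: 30 - 24 + 1 = 7 days (88 - 7 = 81 left)
October 1 → November 1: 31 - 1 + 1 = 31 days (81 - 31 = 50 left)
November 1 → December 1: 30 - 1 + 1 = 30 days (50 - 30 = 20 left)
December 1 + 20 = December 21, 2035


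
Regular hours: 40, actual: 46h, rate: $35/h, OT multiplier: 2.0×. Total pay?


$1820.00

Regular: 40h × $35 = $1400.00
Overtime: 46 - 40 = 6h
OT pay: 6h × $35 × 2.0 = $420.00
Total = $1400.00 + $420.00 = $1820.00


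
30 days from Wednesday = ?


Start: Wednesday (index 2)
(2 + 30) mod 7
= 32 mod 7
= 4
Index 4 → Friday

Friday


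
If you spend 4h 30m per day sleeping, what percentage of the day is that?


Time: 270 minutes
Day: 1440 minutes
Percentage = (270/1440) × 100 ≈ 18.8%

18.8%


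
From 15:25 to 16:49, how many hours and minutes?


End time in minutes: 16×60 + 49 = 1009
Start time in minutes: 15×60 + 25 = 925
Difference = 1009 - 925 = 84 minutes
= 1 hours 24 minutes

1h 24m


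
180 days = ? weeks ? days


25 weeks 5 days

Weeks: 180 ÷ 7 = 25 remainder 5


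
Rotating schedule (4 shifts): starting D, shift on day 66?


Shift A

Shifts: A, B, C, D
Start: D (index 3)
Day 66: (3 + 66 - 1) mod 4
= 68 mod 4
= 0
Index 0 → shift A


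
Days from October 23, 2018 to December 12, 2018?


From October 23, 2018 to December 12, 2018
Rest of October 2018: 31 - 23 = 8
Full months: November 30
Days into December 2018: 12
Total = 8 + 30 + 12 = 50 days

50 days


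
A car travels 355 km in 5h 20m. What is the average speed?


66.6 km/h

Distance: 355 km
Time: 5h 20m = 320 min = 320/60 = 16/3 hours
Speed = 355 ÷ (16/3) = 355 × 3 / 16 = 1065/16 ≈ 66.6 km/h


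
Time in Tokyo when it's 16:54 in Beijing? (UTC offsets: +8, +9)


Time difference = UTC+9 - UTC+8 = +1 hours
New hour = (16 + 1) mod 24
= 17 mod 24 = 17
Minutes unchanged → 17:54

17:54


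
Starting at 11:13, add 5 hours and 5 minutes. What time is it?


16:18

Start: 673 minutes from midnight
Add: 305 minutes
Total: 978 minutes
Hours: 978 ÷ 60 = 16 remainder 18


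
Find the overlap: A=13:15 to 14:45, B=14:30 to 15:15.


Meeting A: 795-885 (in minutes from midnight)
Meeting B: 870-915
Overlap start = max(795, 870) = 870
Overlap end = min(885, 915) = 885
Overlap = max(0, 885 - 870) = 15 min

15 minutes


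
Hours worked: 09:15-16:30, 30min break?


Total time = (16×60+30) - (9×60+15)
= 990 - 555 = 435 min
Minus break: 435 - 30 = 405 min
= 6h 45m

6h 45m (405 minutes)


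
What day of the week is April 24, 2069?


Wednesday

Zeller's congruence:
q=24, m=4, k=69, j=20
h = (24 + ⌊13×5/5⌋ + 69 + ⌊69/4⌋ + ⌊20/4⌋ - 2×20) mod 7
= (24 + 13 + 69 + 17 + 5 - 40) mod 7
= 88 mod 7 = 4
h=4 → Wednesday


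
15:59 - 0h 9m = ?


15:50

Start: 959 minutes from midnight
Subtract: 9 minutes
Remaining: 959 - 9 = 950
Hours: 15, Minutes: 50


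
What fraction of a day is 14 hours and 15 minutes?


Total minutes: 14×60 + 15 = 855
Day = 24×60 = 1440 minutes
Fraction = 855/1440 ≈ 0.5938
As a percentage: 855/1440 × 100 ≈ 59.38%

0.5938 (59.38%)


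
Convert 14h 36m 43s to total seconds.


Hours: 14 × 3600 = 50400
Minutes: 36 × 60 = 2160
Seconds: 43
Total = 50400 + 2160 + 43 = 52603

52603 seconds


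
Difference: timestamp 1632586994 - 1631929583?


Difference = 1632586994 - 1631929583 = 657411 seconds
In hours: 657411 / 3600 ≈ 182.6
In days: 657411 / 86400 ≈ 7.61

657411 seconds (182.6 hours / 7.61 days)


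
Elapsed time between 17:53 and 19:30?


End time in minutes: 19×60 + 30 = 1170
Start time in minutes: 17×60 + 53 = 1073
Difference = 1170 - 1073 = 97 minutes
= 1 hours 37 minutes

1h 37m


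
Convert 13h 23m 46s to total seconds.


48226 seconds

Hours: 13 × 3600 = 46800
Minutes: 23 × 60 = 1380
Seconds: 46
Total = 46800 + 1380 + 46 = 48226


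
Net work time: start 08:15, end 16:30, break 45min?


7h 30m (450 minutes)

Total time = (16×60+30) - (8×60+15)
= 990 - 495 = 495 min
Minus break: 495 - 45 = 450 min
= 7h 30m


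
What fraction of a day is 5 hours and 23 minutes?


Total minutes: 5×60 + 23 = 323
Day = 24×60 = 1440 minutes
Fraction = 323/1440 ≈ 0.2243
As a percentage: 323/1440 × 100 ≈ 22.43%

0.2243 (22.43%)


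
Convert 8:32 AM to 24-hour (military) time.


Input: 8:32 AM
AM hour stays: 8

08:32


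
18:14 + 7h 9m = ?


Start: 1094 minutes from midnight
Add: 429 minutes
Total: 1523 minutes
Hours: 1523 ÷ 60 = 25 remainder 23
25 ≥ 24 → 25 - 24 = 1 (next day)

01:23 (next day)


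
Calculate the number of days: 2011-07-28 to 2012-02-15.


From July 28, 2011 to February 15, 2012
Rest of July 2011: 31 - 28 = 3
Full months: August 31, September 30, October 31, November 30, December 31, January 31
Days into February 2012: 15
Total = 3 + 31 + 30 + 31 + 30 + 31 + 31 + 15 = 202 days

202 days


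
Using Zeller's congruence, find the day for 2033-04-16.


Zeller's congruence:
q=16, m=4, k=33, j=20
h = (16 + ⌊13×5/5⌋ + 33 + ⌊33/4⌋ + ⌊20/4⌋ - 2×20) mod 7
= (16 + 13 + 33 + 8 + 5 - 40) mod 7
= 35 mod 7 = 0
h=0 → Saturday

Saturday


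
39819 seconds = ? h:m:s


Hours: 39819 ÷ 3600 = 11 remainder 219
Minutes: 219 ÷ 60 = 3 remainder 39
Seconds: 39

11h 3m 39s


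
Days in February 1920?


29 days

Month: February (month 2)
February: 28 or 29 (leap year)
1920 leap year? Yes


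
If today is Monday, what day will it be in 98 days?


Start: Monday (index 0)
(0 + 98) mod 7
= 98 mod 7
= 0
Index 0 → Monday

Monday


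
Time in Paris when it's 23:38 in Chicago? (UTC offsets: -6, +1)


06:38 (next day)

Time difference = UTC+1 - UTC-6 = +7 hours
New hour = (23 + 7) mod 24
= 30 mod 24 = 6
Minutes unchanged → 06:38; 30 ≥ 24 → next day


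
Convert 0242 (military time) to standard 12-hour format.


2:42 AM

Hour: 2
2 < 12 → AM


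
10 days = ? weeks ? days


1 weeks 3 days

Weeks: 10 ÷ 7 = 1 remainder 3


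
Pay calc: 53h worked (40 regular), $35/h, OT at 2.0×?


$2310.00

Regular: 40h × $35 = $1400.00
Overtime: 53 - 40 = 13h
OT pay: 13h × $35 × 2.0 = $910.00
Total = $1400.00 + $910.00 = $2310.00


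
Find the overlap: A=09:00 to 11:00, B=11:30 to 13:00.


Meeting A: 540-660 (in minutes from midnight)
Meeting B: 690-780
Overlap start = max(540, 690) = 690
Overlap end = min(660, 780) = 660
Overlap = max(0, 660 - 690) = 0 min

0 minutes


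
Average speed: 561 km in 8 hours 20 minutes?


Distance: 561 km
Time: 8h 20m = 500 min = 500/60 = 25/3 hours
Speed = 561 ÷ (25/3) = 561 × 3 / 25 = 1683/25 ≈ 67.3 km/h

67.3 km/h


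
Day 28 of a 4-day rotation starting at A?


Shift D

Shifts: A, B, C, D
Start: A (index 0)
Day 28: (0 + 28 - 1) mod 4
= 27 mod 4
= 3
Index 3 → shift D


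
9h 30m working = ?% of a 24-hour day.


39.6%

Time: 570 minutes
Day: 1440 minutes
Percentage = (570/1440) × 100 ≈ 39.6%


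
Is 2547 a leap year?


Rules: divisible by 4 AND (not by 100 OR by 400)
2547 ÷ 4 = 636 remainder 3 → not divisible by 4
Not divisible by 4 → not a leap year

No


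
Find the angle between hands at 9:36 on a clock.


Hour hand = 9×30 + 36×0.5 = 288.0°
Minute hand = 36×6 = 216°
Difference = |288.0 - 216| = 72.0°

72.0°


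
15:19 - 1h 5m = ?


Start: 919 minutes from midnight
Subtract: 65 minutes
Remaining: 919 - 65 = 854
Hours: 14, Minutes: 14

14:14


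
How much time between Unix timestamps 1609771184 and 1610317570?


Difference = 1610317570 - 1609771184 = 546386 seconds
In hours: 546386 / 3600 ≈ 151.8
In days: 546386 / 86400 ≈ 6.32

546386 seconds (151.8 hours / 6.32 days)


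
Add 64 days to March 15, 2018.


Start: March 15, 2018
Add 64 days
March 15 → April 1: 31 - 15 + 1 = 17 days (64 - 17 = 47 left)
April 1 → May 1: 30 - 1 + 1 = 30 days (47 - 30 = 17 left)
May 1 + 17 = May 18, 2018

May 18, 2018


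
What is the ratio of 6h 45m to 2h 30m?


27:10 (2.70)

Duration 1: 405 minutes
Duration 2: 150 minutes
Ratio = 405:150
GCD = 15
Simplified = 27:10
As a decimal: 27/10 = 2.70


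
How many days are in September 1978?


30 days

Month: September (month 9)
September has 30 days


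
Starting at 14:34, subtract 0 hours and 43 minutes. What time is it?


Start: 874 minutes from midnight
Subtract: 43 minutes
Remaining: 874 - 43 = 831
Hours: 13, Minutes: 51

13:51


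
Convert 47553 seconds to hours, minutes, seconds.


Hours: 47553 ÷ 3600 = 13 remainder 753
Minutes: 753 ÷ 60 = 12 remainder 33
Seconds: 33

13h 12m 33s


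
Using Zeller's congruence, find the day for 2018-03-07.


Wednesday

Zeller's congruence:
q=7, m=3, k=18, j=20
h = (7 + ⌊13×4/5⌋ + 18 + ⌊18/4⌋ + ⌊20/4⌋ - 2×20) mod 7
= (7 + 10 + 18 + 4 + 5 - 40) mod 7
= 4 mod 7 = 4
h=4 → Wednesday


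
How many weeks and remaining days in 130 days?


18 weeks 4 days

Weeks: 130 ÷ 7 = 18 remainder 4


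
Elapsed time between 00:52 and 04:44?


End time in minutes: 4×60 + 44 = 284
Start time in minutes: 0×60 + 52 = 52
Difference = 284 - 52 = 232 minutes
= 3 hours 52 minutes

3h 52m


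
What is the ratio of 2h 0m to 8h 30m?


4:17 (0.24)

Duration 1: 120 minutes
Duration 2: 510 minutes
Ratio = 120:510
GCD = 30
Simplified = 4:17
As a decimal: 4/17 ≈ 0.24


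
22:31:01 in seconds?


Hours: 22 × 3600 = 79200
Minutes: 31 × 60 = 1860
Seconds: 1
Total = 79200 + 1860 + 1 = 81061

81061 seconds


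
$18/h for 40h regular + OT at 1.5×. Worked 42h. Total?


$774.00

Regular: 40h × $18 = $720.00
Overtime: 42 - 40 = 2h
OT pay: 2h × $18 × 1.5 = $54.00
Total = $720.00 + $54.00 = $774.00


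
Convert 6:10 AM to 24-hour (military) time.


Input: 6:10 AM
AM hour stays: 6

06:10


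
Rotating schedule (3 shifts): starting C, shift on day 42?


Shift B

Shifts: A, B, C
Start: C (index 2)
Day 42: (2 + 42 - 1) mod 3
= 43 mod 3
= 1
Index 1 → shift B


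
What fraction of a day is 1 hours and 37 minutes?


0.0674 (6.74%)

Total minutes: 1×60 + 37 = 97
Day = 24×60 = 1440 minutes
Fraction = 97/1440 ≈ 0.0674
As a percentage: 97/1440 × 100 ≈ 6.74%


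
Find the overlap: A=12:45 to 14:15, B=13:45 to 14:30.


30 minutes

Meeting A: 765-855 (in minutes from midnight)
Meeting B: 825-870
Overlap start = max(765, 825) = 825
Overlap end = min(855, 870) = 855
Overlap = max(0, 855 - 825) = 30 min


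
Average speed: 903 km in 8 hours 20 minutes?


Distance: 903 km
Time: 8h 20m = 500 min = 500/60 = 25/3 hours
Speed = 903 ÷ (25/3) = 903 × 3 / 25 = 2709/25 ≈ 108.4 km/h

108.4 km/h


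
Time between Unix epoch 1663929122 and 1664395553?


Difference = 1664395553 - 1663929122 = 466431 seconds
In hours: 466431 / 3600 ≈ 129.6
In days: 466431 / 86400 ≈ 5.40

466431 seconds (129.6 hours / 5.40 days)


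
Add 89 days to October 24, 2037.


January 21, 2038

Start: October 24, 2037
Add 89 days
October 24 → November 1: 31 - 24 + 1 = 8 days (89 - 8 = 81 left)
November 1 → December 1: 30 - 1 + 1 = 30 days (81 - 30 = 51 left)
December 1 → January 1: 31 - 1 + 1 = 31 days (51 - 31 = 20 left)
January 1 + 20 = January 21, 2038


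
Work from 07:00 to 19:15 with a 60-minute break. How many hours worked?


Total time = (19×60+15) - (7×60+0)
= 1155 - 420 = 735 min
Minus break: 735 - 60 = 675 min
= 11h 15m

11h 15m (675 minutes)


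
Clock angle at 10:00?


60.0°

Hour hand = 10×30 + 0×0.5 = 300.0°
Minute hand = 0×6 = 0°
Difference = |300.0 - 0| = 300.0°
Since > 180°: 360 - 300.0 = 60.0°


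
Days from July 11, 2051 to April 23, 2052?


From July 11, 2051 to April 23, 2052
Rest of July 2051: 31 - 11 = 20
Full months: August 31, September 30, October 31, November 30, December 31, January 31, February 2052 29, March 31
Days into April 2052: 23
Total = 20 + 31 + 30 + 31 + 30 + 31 + 31 + 29 + 31 + 23 = 287 days

287 days


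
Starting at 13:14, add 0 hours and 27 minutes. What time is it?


13:41

Start: 794 minutes from midnight
Add: 27 minutes
Total: 821 minutes
Hours: 821 ÷ 60 = 13 remainder 41


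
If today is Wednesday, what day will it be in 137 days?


Start: Wednesday (index 2)
(2 + 137) mod 7
= 139 mod 7
= 6
Index 6 → Sunday

Sunday


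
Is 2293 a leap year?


No

Rules: divisible by 4 AND (not by 100 OR by 400)
2293 ÷ 4 = 573 remainder 1 → not divisible by 4
Not divisible by 4 → not a leap year


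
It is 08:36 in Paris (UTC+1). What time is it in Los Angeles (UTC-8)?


Time difference = UTC-8 - UTC+1 = -9 hours
New hour = (8 -9) mod 24
= -1 mod 24 = 23
Minutes unchanged → 23:36; -1 < 0 → previous day

23:36 (previous day)


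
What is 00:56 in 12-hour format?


Hour: 0
0 → 12 AM (midnight)

12:56 AM


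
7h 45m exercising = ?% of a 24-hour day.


Time: 465 minutes
Day: 1440 minutes
Percentage = (465/1440) × 100 ≈ 32.3%

32.3%


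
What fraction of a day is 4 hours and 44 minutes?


Total minutes: 4×60 + 44 = 284
Day = 24×60 = 1440 minutes
Fraction = 284/1440 ≈ 0.1972
As a percentage: 284/1440 × 100 ≈ 19.72%

0.1972 (19.72%)


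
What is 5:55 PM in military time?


Input: 5:55 PM
PM: 5 + 12 = 17

17:55


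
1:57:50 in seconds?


7070 seconds

Hours: 1 × 3600 = 3600
Minutes: 57 × 60 = 3420
Seconds: 50
Total = 3600 + 3420 + 50 = 7070


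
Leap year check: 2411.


No

Rules: divisible by 4 AND (not by 100 OR by 400)
2411 ÷ 4 = 602 remainder 3 → not divisible by 4
Not divisible by 4 → not a leap year


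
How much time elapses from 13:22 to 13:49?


0h 27m

End time in minutes: 13×60 + 49 = 829
Start time in minutes: 13×60 + 22 = 802
Difference = 829 - 802 = 27 minutes
= 0 hours 27 minutes


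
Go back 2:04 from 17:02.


14:58

Start: 1022 minutes from midnight
Subtract: 124 minutes
Remaining: 1022 - 124 = 898
Hours: 14, Minutes: 58


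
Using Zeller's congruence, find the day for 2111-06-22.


Monday

Zeller's congruence:
q=22, m=6, k=11, j=21
h = (22 + ⌊13×7/5⌋ + 11 + ⌊11/4⌋ + ⌊21/4⌋ - 2×21) mod 7
= (22 + 18 + 11 + 2 + 5 - 42) mod 7
= 16 mod 7 = 2
h=2 → Monday


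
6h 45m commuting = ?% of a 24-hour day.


28.1%

Time: 405 minutes
Day: 1440 minutes
Percentage = (405/1440) × 100 ≈ 28.1%


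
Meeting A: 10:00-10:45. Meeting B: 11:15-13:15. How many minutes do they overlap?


Meeting A: 600-645 (in minutes from midnight)
Meeting B: 675-795
Overlap start = max(600, 675) = 675
Overlap end = min(645, 795) = 645
Overlap = max(0, 645 - 675) = 0 min

0 minutes


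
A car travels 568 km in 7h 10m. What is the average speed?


79.3 km/h

Distance: 568 km
Time: 7h 10m = 430 min = 430/60 = 43/6 hours
Speed = 568 ÷ (43/6) = 568 × 6 / 43 = 3408/43 ≈ 79.3 km/h


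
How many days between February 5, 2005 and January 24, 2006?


353 days

From February 5, 2005 to January 24, 2006
Rest of February 2005: 28 - 5 = 23
Full months: March 31, April 30, May 31, June 30, July 31, August 31, September 30, October 31, November 30, December 31
Days into January 2006: 24
Total = 23 + 31 + 30 + 31 + 30 + 31 + 31 + 30 + 31 + 30 + 31 + 24 = 353 days


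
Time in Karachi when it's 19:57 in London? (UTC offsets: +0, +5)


Time difference = UTC+5 - UTC+0 = +5 hours
New hour = (19 + 5) mod 24
= 24 mod 24 = 0
Minutes unchanged → 00:57; 24 ≥ 24 → next day

00:57 (next day)


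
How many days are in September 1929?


30 days

Month: September (month 9)
September has 30 days


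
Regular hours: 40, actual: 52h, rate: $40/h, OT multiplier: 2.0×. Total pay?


$2560.00

Regular: 40h × $40 = $1600.00
Overtime: 52 - 40 = 12h
OT pay: 12h × $40 × 2.0 = $960.00
Total = $1600.00 + $960.00 = $2560.00


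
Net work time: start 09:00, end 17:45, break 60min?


Total time = (17×60+45) - (9×60+0)
= 1065 - 540 = 525 min
Minus break: 525 - 60 = 465 min
= 7h 45m

7h 45m (465 minutes)


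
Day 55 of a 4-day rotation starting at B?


Shifts: A, B, C, D
Start: B (index 1)
Day 55: (1 + 55 - 1) mod 4
= 55 mod 4
= 3
Index 3 → shift D

Shift D


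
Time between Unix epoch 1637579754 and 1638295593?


715839 seconds (198.8 hours / 8.29 days)

Difference = 1638295593 - 1637579754 = 715839 seconds
In hours: 715839 / 3600 ≈ 198.8
In days: 715839 / 86400 ≈ 8.29


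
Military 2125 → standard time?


Hour: 21
21 - 12 = 9 → PM

9:25 PM


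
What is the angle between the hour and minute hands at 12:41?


Hour hand (12 ≡ 0 on the dial): 0×30 + 41×0.5 = 20.5°
Minute hand = 41×6 = 246°
Difference = |20.5 - 246| = 225.5°
Since > 180°: 360 - 225.5 = 134.5°

134.5°


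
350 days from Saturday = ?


Start: Saturday (index 5)
(5 + 350) mod 7
= 355 mod 7
= 5
Index 5 → Saturday

Saturday


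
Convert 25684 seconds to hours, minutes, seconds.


Hours: 25684 ÷ 3600 = 7 remainder 484
Minutes: 484 ÷ 60 = 8 remainder 4
Seconds: 4

7h 8m 4s


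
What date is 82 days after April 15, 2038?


July 6, 2038

Start: April 15, 2038
Add 82 days
April 15 → May 1: 30 - 15 + 1 = 16 days (82 - 16 = 66 left)
May 1 → June 1: 31 - 1 + 1 = 31 days (66 - 31 = 35 left)
June 1 → July 1: 30 - 1 + 1 = 30 days (35 - 30 = 5 left)
July 1 + 5 = July 6, 2038


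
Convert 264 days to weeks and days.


37 weeks 5 days

Weeks: 264 ÷ 7 = 37 remainder 5


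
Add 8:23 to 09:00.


Start: 540 minutes from midnight
Add: 503 minutes
Total: 1043 minutes
Hours: 1043 ÷ 60 = 17 remainder 23

17:23


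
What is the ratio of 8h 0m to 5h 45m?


32:23 (1.39)

Duration 1: 480 minutes
Duration 2: 345 minutes
Ratio = 480:345
GCD = 15
Simplified = 32:23
As a decimal: 32/23 ≈ 1.39


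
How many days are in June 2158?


Month: June (month 6)
June has 30 days

30 days


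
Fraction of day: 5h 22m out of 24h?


0.2236 (22.36%)

Total minutes: 5×60 + 22 = 322
Day = 24×60 = 1440 minutes
Fraction = 322/1440 ≈ 0.2236
As a percentage: 322/1440 × 100 ≈ 22.36%


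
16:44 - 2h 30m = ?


14:14

Start: 1004 minutes from midnight
Subtract: 150 minutes
Remaining: 1004 - 150 = 854
Hours: 14, Minutes: 14


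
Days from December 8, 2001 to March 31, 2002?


From December 8, 2001 to March 31, 2002
Rest of December 2001: 31 - 8 = 23
Full months: January 31, February 2002 28
Days into March 2002: 31
Total = 23 + 31 + 28 + 31 = 113 days

113 days


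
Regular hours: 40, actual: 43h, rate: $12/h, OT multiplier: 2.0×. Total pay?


Regular: 40h × $12 = $480.00
Overtime: 43 - 40 = 3h
OT pay: 3h × $12 × 2.0 = $72.00
Total = $480.00 + $72.00 = $552.00

$552.00


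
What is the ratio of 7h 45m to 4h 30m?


31:18 (1.72)

Duration 1: 465 minutes
Duration 2: 270 minutes
Ratio = 465:270
GCD = 15
Simplified = 31:18
As a decimal: 31/18 ≈ 1.72


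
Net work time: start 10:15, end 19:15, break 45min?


8h 15m (495 minutes)

Total time = (19×60+15) - (10×60+15)
= 1155 - 615 = 540 min
Minus break: 540 - 45 = 495 min
= 8h 15m


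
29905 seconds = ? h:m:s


8h 18m 25s

Hours: 29905 ÷ 3600 = 8 remainder 1105
Minutes: 1105 ÷ 60 = 18 remainder 25
Seconds: 25


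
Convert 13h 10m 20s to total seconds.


47420 seconds

Hours: 13 × 3600 = 46800
Minutes: 10 × 60 = 600
Seconds: 20
Total = 46800 + 600 + 20 = 47420


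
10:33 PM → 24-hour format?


Input: 10:33 PM
PM: 10 + 12 = 22

22:33


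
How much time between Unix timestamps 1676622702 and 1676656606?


33904 seconds (9.4 hours / 0.39 days)

Difference = 1676656606 - 1676622702 = 33904 seconds
In hours: 33904 / 3600 ≈ 9.4
In days: 33904 / 86400 ≈ 0.39


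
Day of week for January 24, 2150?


Saturday

Zeller's congruence:
q=24, m=13, k=49, j=21
h = (24 + ⌊13×14/5⌋ + 49 + ⌊49/4⌋ + ⌊21/4⌋ - 2×21) mod 7
= (24 + 36 + 49 + 12 + 5 - 42) mod 7
= 84 mod 7 = 0
h=0 → Saturday


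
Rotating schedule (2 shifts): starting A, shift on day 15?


Shifts: A, B
Start: A (index 0)
Day 15: (0 + 15 - 1) mod 2
= 14 mod 2
= 0
Index 0 → shift A

Shift A


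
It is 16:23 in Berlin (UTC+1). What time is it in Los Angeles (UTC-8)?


Time difference = UTC-8 - UTC+1 = -9 hours
New hour = (16 -9) mod 24
= 7 mod 24 = 7
Minutes unchanged → 07:23

07:23


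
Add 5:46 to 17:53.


Start: 1073 minutes from midnight
Add: 346 minutes
Total: 1419 minutes
Hours: 1419 ÷ 60 = 23 remainder 39

23:39


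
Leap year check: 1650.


No

Rules: divisible by 4 AND (not by 100 OR by 400)
1650 ÷ 4 = 412 remainder 2 → not divisible by 4
Not divisible by 4 → not a leap year


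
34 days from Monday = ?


Start: Monday (index 0)
(0 + 34) mod 7
= 34 mod 7
= 6
Index 6 → Sunday

Sunday


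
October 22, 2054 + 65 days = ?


December 26, 2054

Start: October 22, 2054
Add 65 days
October 22 → November 1: 31 - 22 + 1 = 10 days (65 - 10 = 55 left)
November 1 → December 1: 30 - 1 + 1 = 30 days (55 - 30 = 25 left)
December 1 + 25 = December 26, 2054


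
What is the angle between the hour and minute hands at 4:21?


Hour hand = 4×30 + 21×0.5 = 130.5°
Minute hand = 21×6 = 126°
Difference = |130.5 - 126| = 4.5°

4.5°


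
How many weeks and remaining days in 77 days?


11 weeks 0 days

Weeks: 77 ÷ 7 = 11 remainder 0


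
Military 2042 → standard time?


Hour: 20
20 - 12 = 8 → PM

8:42 PM


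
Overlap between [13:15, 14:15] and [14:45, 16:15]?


Meeting A: 795-855 (in minutes from midnight)
Meeting B: 885-975
Overlap start = max(795, 885) = 885
Overlap end = min(855, 975) = 855
Overlap = max(0, 855 - 885) = 0 min

0 minutes


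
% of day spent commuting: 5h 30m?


Time: 330 minutes
Day: 1440 minutes
Percentage = (330/1440) × 100 ≈ 22.9%

22.9%


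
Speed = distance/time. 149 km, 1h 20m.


111.8 km/h

Distance: 149 km
Time: 1h 20m = 80 min = 80/60 = 4/3 hours
Speed = 149 ÷ (4/3) = 149 × 3 / 4 = 447/4 ≈ 111.8 km/h


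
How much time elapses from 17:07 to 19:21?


2h 14m

End time in minutes: 19×60 + 21 = 1161
Start time in minutes: 17×60 + 7 = 1027
Difference = 1161 - 1027 = 134 minutes
= 2 hours 14 minutes


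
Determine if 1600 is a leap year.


Yes

Rules: divisible by 4 AND (not by 100 OR by 400)
1600 ÷ 4 = 400 exactly → divisible by 4
1600 ÷ 100 = 16 exactly → divisible by 100
1600 ÷ 400 = 4 exactly → divisible by 400
Divisible by 400 → leap year


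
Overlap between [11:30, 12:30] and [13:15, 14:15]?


0 minutes

Meeting A: 690-750 (in minutes from midnight)
Meeting B: 795-855
Overlap start = max(690, 795) = 795
Overlap end = min(750, 855) = 750
Overlap = max(0, 750 - 795) = 0 min


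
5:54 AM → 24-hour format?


05:54

Input: 5:54 AM
AM hour stays: 5


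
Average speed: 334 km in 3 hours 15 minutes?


102.8 km/h

Distance: 334 km
Time: 3h 15m = 195 min = 195/60 = 13/4 hours
Speed = 334 ÷ (13/4) = 334 × 4 / 13 = 1336/13 ≈ 102.8 km/h


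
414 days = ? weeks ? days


Weeks: 414 ÷ 7 = 59 remainder 1

59 weeks 1 days


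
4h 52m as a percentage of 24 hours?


Total minutes: 4×60 + 52 = 292
Day = 24×60 = 1440 minutes
Fraction = 292/1440 ≈ 0.2028
As a percentage: 292/1440 × 100 ≈ 20.28%

0.2028 (20.28%)


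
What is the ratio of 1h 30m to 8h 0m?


3:16 (0.19)

Duration 1: 90 minutes
Duration 2: 480 minutes
Ratio = 90:480
GCD = 30
Simplified = 3:16
As a decimal: 3/16 ≈ 0.19


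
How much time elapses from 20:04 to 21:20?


End time in minutes: 21×60 + 20 = 1280
Start time in minutes: 20×60 + 4 = 1204
Difference = 1280 - 1204 = 76 minutes
= 1 hours 16 minutes

1h 16m


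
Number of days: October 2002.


31 days

Month: October (month 10)
October has 31 days


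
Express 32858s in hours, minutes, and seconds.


9h 7m 38s

Hours: 32858 ÷ 3600 = 9 remainder 458
Minutes: 458 ÷ 60 = 7 remainder 38
Seconds: 38


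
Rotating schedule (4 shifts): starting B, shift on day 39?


Shifts: A, B, C, D
Start: B (index 1)
Day 39: (1 + 39 - 1) mod 4
= 39 mod 4
= 3
Index 3 → shift D

Shift D


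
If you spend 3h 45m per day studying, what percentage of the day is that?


15.6%

Time: 225 minutes
Day: 1440 minutes
Percentage = (225/1440) × 100 ≈ 15.6%


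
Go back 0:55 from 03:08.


Start: 188 minutes from midnight
Subtract: 55 minutes
Remaining: 188 - 55 = 133
Hours: 2, Minutes: 13

02:13


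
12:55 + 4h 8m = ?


Start: 775 minutes from midnight
Add: 248 minutes
Total: 1023 minutes
Hours: 1023 ÷ 60 = 17 remainder 3

17:03


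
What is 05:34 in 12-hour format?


5:34 AM

Hour: 5
5 < 12 → AM


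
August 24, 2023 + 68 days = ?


Start: August 24, 2023
Add 68 days
August 24 → September 1: 31 - 24 + 1 = 8 days (68 - 8 = 60 left)
September 1 → October 1: 30 - 1 + 1 = 30 days (60 - 30 = 30 left)
October 1 + 30 = October 31, 2023

October 31, 2023


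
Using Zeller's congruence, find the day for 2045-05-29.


Monday

Zeller's congruence:
q=29, m=5, k=45, j=20
h = (29 + ⌊13×6/5⌋ + 45 + ⌊45/4⌋ + ⌊20/4⌋ - 2×20) mod 7
= (29 + 15 + 45 + 11 + 5 - 40) mod 7
= 65 mod 7 = 2
h=2 → Monday


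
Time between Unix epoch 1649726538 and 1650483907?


757369 seconds (210.4 hours / 8.77 days)

Difference = 1650483907 - 1649726538 = 757369 seconds
In hours: 757369 / 3600 ≈ 210.4
In days: 757369 / 86400 ≈ 8.77


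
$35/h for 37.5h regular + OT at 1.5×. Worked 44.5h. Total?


$1680.00

Regular: 37.5h × $35 = $1312.50
Overtime: 44.5 - 37.5 = 7.0h
OT pay: 7.0h × $35 × 1.5 = $367.50
Total = $1312.50 + $367.50 = $1680.00


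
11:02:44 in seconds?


39764 seconds

Hours: 11 × 3600 = 39600
Minutes: 2 × 60 = 120
Seconds: 44
Total = 39600 + 120 + 44 = 39764


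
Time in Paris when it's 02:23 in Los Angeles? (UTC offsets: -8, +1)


Time difference = UTC+1 - UTC-8 = +9 hours
New hour = (2 + 9) mod 24
= 11 mod 24 = 11
Minutes unchanged → 11:23

11:23


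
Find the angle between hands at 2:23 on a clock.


Hour hand = 2×30 + 23×0.5 = 71.5°
Minute hand = 23×6 = 138°
Difference = |71.5 - 138| = 66.5°

66.5°


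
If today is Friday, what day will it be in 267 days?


Start: Friday (index 4)
(4 + 267) mod 7
= 271 mod 7
= 5
Index 5 → Saturday

Saturday


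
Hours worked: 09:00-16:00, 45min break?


Total time = (16×60+0) - (9×60+0)
= 960 - 540 = 420 min
Minus break: 420 - 45 = 375 min
= 6h 15m

6h 15m (375 minutes)


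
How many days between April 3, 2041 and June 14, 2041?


72 days

From April 3, 2041 to June 14, 2041
Rest of April 2041: 30 - 3 = 27
Full months: May 31
Days into June 2041: 14
Total = 27 + 31 + 14 = 72 days


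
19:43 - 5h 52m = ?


Start: 1183 minutes from midnight
Subtract: 352 minutes
Remaining: 1183 - 352 = 831
Hours: 13, Minutes: 51

13:51


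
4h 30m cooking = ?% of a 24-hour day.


Time: 270 minutes
Day: 1440 minutes
Percentage = (270/1440) × 100 ≈ 18.8%

18.8%


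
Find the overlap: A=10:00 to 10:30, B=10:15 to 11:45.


15 minutes

Meeting A: 600-630 (in minutes from midnight)
Meeting B: 615-705
Overlap start = max(600, 615) = 615
Overlap end = min(630, 705) = 630
Overlap = max(0, 630 - 615) = 15 min


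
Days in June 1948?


Month: June (month 6)
June has 30 days

30 days


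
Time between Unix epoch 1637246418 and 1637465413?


Difference = 1637465413 - 1637246418 = 218995 seconds
In hours: 218995 / 3600 ≈ 60.8
In days: 218995 / 86400 ≈ 2.53

218995 seconds (60.8 hours / 2.53 days)


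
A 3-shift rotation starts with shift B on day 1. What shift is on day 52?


Shifts: A, B, C
Start: B (index 1)
Day 52: (1 + 52 - 1) mod 3
= 52 mod 3
= 1
Index 1 → shift B

Shift B


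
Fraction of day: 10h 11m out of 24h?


0.4243 (42.43%)

Total minutes: 10×60 + 11 = 611
Day = 24×60 = 1440 minutes
Fraction = 611/1440 ≈ 0.4243
As a percentage: 611/1440 × 100 ≈ 42.43%


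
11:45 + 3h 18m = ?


15:03

Start: 705 minutes from midnight
Add: 198 minutes
Total: 903 minutes
Hours: 903 ÷ 60 = 15 remainder 3


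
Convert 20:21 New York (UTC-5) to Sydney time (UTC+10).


Time difference = UTC+10 - UTC-5 = +15 hours
New hour = (20 + 15) mod 24
= 35 mod 24 = 11
Minutes unchanged → 11:21; 35 ≥ 24 → next day

11:21 (next day)


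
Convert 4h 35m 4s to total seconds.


Hours: 4 × 3600 = 14400
Minutes: 35 × 60 = 2100
Seconds: 4
Total = 14400 + 2100 + 4 = 16504

16504 seconds


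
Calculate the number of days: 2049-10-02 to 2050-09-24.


From October 2, 2049 to September 24, 2050
Rest of October 2049: 31 - 2 = 29
Full months: November 30, December 31, January 31, February 2050 28, March 31, April 30, May 31, June 30, July 31, August 31
Days into September 2050: 24
Total = 29 + 30 + 31 + 31 + 28 + 31 + 30 + 31 + 30 + 31 + 31 + 24 = 357 days

357 days


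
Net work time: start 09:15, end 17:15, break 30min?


7h 30m (450 minutes)

Total time = (17×60+15) - (9×60+15)
= 1035 - 555 = 480 min
Minus break: 480 - 30 = 450 min
= 7h 30m


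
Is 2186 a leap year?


Rules: divisible by 4 AND (not by 100 OR by 400)
2186 ÷ 4 = 546 remainder 2 → not divisible by 4
Not divisible by 4 → not a leap year

No


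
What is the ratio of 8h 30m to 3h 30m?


Duration 1: 510 minutes
Duration 2: 210 minutes
Ratio = 510:210
GCD = 30
Simplified = 17:7
As a decimal: 17/7 ≈ 2.43

17:7 (2.43)


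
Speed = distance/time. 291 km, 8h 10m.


35.6 km/h

Distance: 291 km
Time: 8h 10m = 490 min = 490/60 = 49/6 hours
Speed = 291 ÷ (49/6) = 291 × 6 / 49 = 1746/49 ≈ 35.6 km/h


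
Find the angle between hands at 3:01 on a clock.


84.5°

Hour hand = 3×30 + 1×0.5 = 90.5°
Minute hand = 1×6 = 6°
Difference = |90.5 - 6| = 84.5°


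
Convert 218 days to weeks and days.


31 weeks 1 days

Weeks: 218 ÷ 7 = 31 remainder 1


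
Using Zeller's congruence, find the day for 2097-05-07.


Zeller's congruence:
q=7, m=5, k=97, j=20
h = (7 + ⌊13×6/5⌋ + 97 + ⌊97/4⌋ + ⌊20/4⌋ - 2×20) mod 7
= (7 + 15 + 97 + 24 + 5 - 40) mod 7
= 108 mod 7 = 3
h=3 → Tuesday

Tuesday


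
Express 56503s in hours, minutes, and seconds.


15h 41m 43s

Hours: 56503 ÷ 3600 = 15 remainder 2503
Minutes: 2503 ÷ 60 = 41 remainder 43
Seconds: 43


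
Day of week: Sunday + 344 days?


Monday

Start: Sunday (index 6)
(6 + 344) mod 7
= 350 mod 7
= 0
Index 0 → Monday


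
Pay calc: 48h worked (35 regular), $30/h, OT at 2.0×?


$1830.00

Regular: 35h × $30 = $1050.00
Overtime: 48 - 35 = 13h
OT pay: 13h × $30 × 2.0 = $780.00
Total = $1050.00 + $780.00 = $1830.00


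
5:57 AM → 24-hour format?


Input: 5:57 AM
AM hour stays: 5

05:57


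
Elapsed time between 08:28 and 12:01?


End time in minutes: 12×60 + 1 = 721
Start time in minutes: 8×60 + 28 = 508
Difference = 721 - 508 = 213 minutes
= 3 hours 33 minutes

3h 33m


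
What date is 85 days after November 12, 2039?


February 5, 2040

Start: November 12, 2039
Add 85 days
November 12 → December 1: 30 - 12 + 1 = 19 days (85 - 19 = 66 left)
December 1 → January 1: 31 - 1 + 1 = 31 days (66 - 31 = 35 left)
January 1 → February 1: 31 - 1 + 1 = 31 days (35 - 31 = 4 left)
February 1 + 4 = February 5, 2040


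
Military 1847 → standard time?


Hour: 18
18 - 12 = 6 → PM

6:47 PM


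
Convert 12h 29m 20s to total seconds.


Hours: 12 × 3600 = 43200
Minutes: 29 × 60 = 1740
Seconds: 20
Total = 43200 + 1740 + 20 = 44960

44960 seconds


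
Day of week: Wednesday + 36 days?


Start: Wednesday (index 2)
(2 + 36) mod 7
= 38 mod 7
= 3
Index 3 → Thursday

Thursday


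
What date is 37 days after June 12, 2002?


July 19, 2002

Start: June 12, 2002
Add 37 days
June 12 → July 1: 30 - 12 + 1 = 19 days (37 - 19 = 18 left)
July 1 + 18 = July 19, 2002


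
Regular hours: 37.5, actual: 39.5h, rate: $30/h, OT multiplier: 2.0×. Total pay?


Regular: 37.5h × $30 = $1125.00
Overtime: 39.5 - 37.5 = 2.0h
OT pay: 2.0h × $30 × 2.0 = $120.00
Total = $1125.00 + $120.00 = $1245.00

$1245.00


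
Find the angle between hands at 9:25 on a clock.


132.5°

Hour hand = 9×30 + 25×0.5 = 282.5°
Minute hand = 25×6 = 150°
Difference = |282.5 - 150| = 132.5°


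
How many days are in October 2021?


Month: October (month 10)
October has 31 days

31 days


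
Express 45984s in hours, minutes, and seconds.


Hours: 45984 ÷ 3600 = 12 remainder 2784
Minutes: 2784 ÷ 60 = 46 remainder 24
Seconds: 24

12h 46m 24s


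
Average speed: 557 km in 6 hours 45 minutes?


82.5 km/h

Distance: 557 km
Time: 6h 45m = 405 min = 405/60 = 27/4 hours
Speed = 557 ÷ (27/4) = 557 × 4 / 27 = 2228/27 ≈ 82.5 km/h


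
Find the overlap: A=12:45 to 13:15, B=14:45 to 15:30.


0 minutes

Meeting A: 765-795 (in minutes from midnight)
Meeting B: 885-930
Overlap start = max(765, 885) = 885
Overlap end = min(795, 930) = 795
Overlap = max(0, 795 - 885) = 0 min


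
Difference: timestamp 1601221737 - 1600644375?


577362 seconds (160.4 hours / 6.68 days)

Difference = 1601221737 - 1600644375 = 577362 seconds
In hours: 577362 / 3600 ≈ 160.4
In days: 577362 / 86400 ≈ 6.68


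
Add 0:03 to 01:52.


Start: 112 minutes from midnight
Add: 3 minutes
Total: 115 minutes
Hours: 115 ÷ 60 = 1 remainder 55

01:55
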